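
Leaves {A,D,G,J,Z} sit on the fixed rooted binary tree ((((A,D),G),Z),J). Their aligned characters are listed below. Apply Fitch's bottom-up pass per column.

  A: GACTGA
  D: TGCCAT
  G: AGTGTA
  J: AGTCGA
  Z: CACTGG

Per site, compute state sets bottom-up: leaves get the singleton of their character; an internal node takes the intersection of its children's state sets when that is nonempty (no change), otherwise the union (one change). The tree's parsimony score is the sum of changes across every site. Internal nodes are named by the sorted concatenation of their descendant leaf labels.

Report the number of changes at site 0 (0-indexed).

3

AD@0: {G} ∪ {T} = {G,T} (union, +1)
ADG@0: {G,T} ∪ {A} = {A,G,T} (union, +1)
ADGZ@0: {A,G,T} ∪ {C} = {A,C,G,T} (union, +1)
ADGJZ@0: {A,C,G,T} ∩ {A} = {A} (intersection, +0)
AD@1: {A} ∪ {G} = {A,G} (union, +1)
ADG@1: {A,G} ∩ {G} = {G} (intersection, +0)
ADGZ@1: {G} ∪ {A} = {A,G} (union, +1)
ADGJZ@1: {A,G} ∩ {G} = {G} (intersection, +0)
AD@2: {C} ∩ {C} = {C} (intersection, +0)
ADG@2: {C} ∪ {T} = {C,T} (union, +1)
ADGZ@2: {C,T} ∩ {C} = {C} (intersection, +0)
ADGJZ@2: {C} ∪ {T} = {C,T} (union, +1)
AD@3: {T} ∪ {C} = {C,T} (union, +1)
ADG@3: {C,T} ∪ {G} = {C,G,T} (union, +1)
ADGZ@3: {C,G,T} ∩ {T} = {T} (intersection, +0)
ADGJZ@3: {T} ∪ {C} = {C,T} (union, +1)
AD@4: {G} ∪ {A} = {A,G} (union, +1)
ADG@4: {A,G} ∪ {T} = {A,G,T} (union, +1)
ADGZ@4: {A,G,T} ∩ {G} = {G} (intersection, +0)
ADGJZ@4: {G} ∩ {G} = {G} (intersection, +0)
AD@5: {A} ∪ {T} = {A,T} (union, +1)
ADG@5: {A,T} ∩ {A} = {A} (intersection, +0)
ADGZ@5: {A} ∪ {G} = {A,G} (union, +1)
ADGJZ@5: {A,G} ∩ {A} = {A} (intersection, +0)
per-site changes: [3, 2, 2, 3, 2, 2]; total = 14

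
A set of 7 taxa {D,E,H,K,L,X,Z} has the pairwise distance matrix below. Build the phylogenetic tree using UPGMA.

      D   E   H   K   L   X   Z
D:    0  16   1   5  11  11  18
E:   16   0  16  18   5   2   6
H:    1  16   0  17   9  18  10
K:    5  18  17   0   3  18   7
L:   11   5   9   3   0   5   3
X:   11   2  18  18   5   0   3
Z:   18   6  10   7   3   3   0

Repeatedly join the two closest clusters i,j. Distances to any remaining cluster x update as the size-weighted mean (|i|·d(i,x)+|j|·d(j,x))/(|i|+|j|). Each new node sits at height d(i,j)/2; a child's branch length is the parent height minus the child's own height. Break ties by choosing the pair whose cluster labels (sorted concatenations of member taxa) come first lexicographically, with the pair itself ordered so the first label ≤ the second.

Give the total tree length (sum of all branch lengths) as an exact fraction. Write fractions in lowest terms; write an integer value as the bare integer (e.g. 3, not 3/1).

1381/60

iteration 1: select D,H (d=1); attach at lengths (1/2, 1/2); label the merged cluster DH
  updated: d(DH,E)=16, d(DH,K)=11, d(DH,L)=10, d(DH,X)=29/2, d(DH,Z)=14
iteration 2: select E,X (d=2); attach at lengths (1, 1); label the merged cluster EX
  updated: d(DH,EX)=61/4, d(EX,K)=18, d(EX,L)=5, d(EX,Z)=9/2
iteration 3: select K,L (d=3); attach at lengths (3/2, 3/2); label the merged cluster KL
  updated: d(DH,KL)=21/2, d(EX,KL)=23/2, d(KL,Z)=5
iteration 4: select EX,Z (d=9/2); attach at lengths (5/4, 9/4); label the merged cluster EXZ
  updated: d(DH,EXZ)=89/6, d(EXZ,KL)=28/3
iteration 5: select EXZ,KL (d=28/3); attach at lengths (29/12, 19/6); label the merged cluster EKLXZ
  updated: d(DH,EKLXZ)=131/10
iteration 6: select DH,EKLXZ (d=131/10); attach at lengths (121/20, 113/60); label the merged cluster DEHKLXZ
final tree: ((D:1/2,H:1/2):121/20,(((E:1,X:1):5/4,Z:9/4):29/12,(K:3/2,L:3/2):19/6):113/60)
total length: 1381/60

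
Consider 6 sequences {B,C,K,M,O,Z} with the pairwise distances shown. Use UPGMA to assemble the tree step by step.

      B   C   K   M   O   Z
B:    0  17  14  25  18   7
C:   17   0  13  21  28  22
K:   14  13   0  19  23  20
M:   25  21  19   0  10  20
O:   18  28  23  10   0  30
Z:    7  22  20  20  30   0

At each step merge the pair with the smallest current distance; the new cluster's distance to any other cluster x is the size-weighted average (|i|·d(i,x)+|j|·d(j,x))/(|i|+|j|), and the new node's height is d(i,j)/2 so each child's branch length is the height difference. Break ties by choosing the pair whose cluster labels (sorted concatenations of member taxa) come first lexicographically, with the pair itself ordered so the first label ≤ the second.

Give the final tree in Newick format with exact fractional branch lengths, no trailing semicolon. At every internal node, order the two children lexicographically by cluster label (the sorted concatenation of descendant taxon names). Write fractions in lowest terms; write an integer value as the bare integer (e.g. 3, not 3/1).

(((B:7/2,Z:7/2):45/8,(C:13/2,K:13/2):21/8):19/8,(M:5,O:5):13/2)

1. join B+Z (d=7) ⇒ BZ; edges |B|=7/2, |Z|=7/2
  updated: d(BZ,C)=39/2, d(BZ,K)=17, d(BZ,M)=45/2, d(BZ,O)=24
2. join M+O (d=10) ⇒ MO; edges |M|=5, |O|=5
  updated: d(BZ,MO)=93/4, d(C,MO)=49/2, d(K,MO)=21
3. join C+K (d=13) ⇒ CK; edges |C|=13/2, |K|=13/2
  updated: d(BZ,CK)=73/4, d(CK,MO)=91/4
4. join BZ+CK (d=73/4) ⇒ BCKZ; edges |BZ|=45/8, |CK|=21/8
  updated: d(BCKZ,MO)=23
5. join BCKZ+MO (d=23) ⇒ BCKMOZ; edges |BCKZ|=19/8, |MO|=13/2
final tree: (((B:7/2,Z:7/2):45/8,(C:13/2,K:13/2):21/8):19/8,(M:5,O:5):13/2)
total length: 377/8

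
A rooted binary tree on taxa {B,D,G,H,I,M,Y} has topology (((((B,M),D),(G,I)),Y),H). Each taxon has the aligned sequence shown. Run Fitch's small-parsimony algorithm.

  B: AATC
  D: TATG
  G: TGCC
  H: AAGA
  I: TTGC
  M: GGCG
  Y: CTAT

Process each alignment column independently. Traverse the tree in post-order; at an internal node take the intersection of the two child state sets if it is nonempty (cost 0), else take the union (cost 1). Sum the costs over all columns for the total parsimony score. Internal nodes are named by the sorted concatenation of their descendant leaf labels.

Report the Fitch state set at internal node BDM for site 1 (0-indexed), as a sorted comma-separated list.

BM@0: {A} ∪ {G} = {A,G} (union, +1)
BDM@0: {A,G} ∪ {T} = {A,G,T} (union, +1)
GI@0: {T} ∩ {T} = {T} (intersection, +0)
BDGIM@0: {A,G,T} ∩ {T} = {T} (intersection, +0)
BDGIMY@0: {T} ∪ {C} = {C,T} (union, +1)
BDGHIMY@0: {C,T} ∪ {A} = {A,C,T} (union, +1)
BM@1: {A} ∪ {G} = {A,G} (union, +1)
BDM@1: {A,G} ∩ {A} = {A} (intersection, +0)
GI@1: {G} ∪ {T} = {G,T} (union, +1)
BDGIM@1: {A} ∪ {G,T} = {A,G,T} (union, +1)
BDGIMY@1: {A,G,T} ∩ {T} = {T} (intersection, +0)
BDGHIMY@1: {T} ∪ {A} = {A,T} (union, +1)
BM@2: {T} ∪ {C} = {C,T} (union, +1)
BDM@2: {C,T} ∩ {T} = {T} (intersection, +0)
GI@2: {C} ∪ {G} = {C,G} (union, +1)
BDGIM@2: {T} ∪ {C,G} = {C,G,T} (union, +1)
BDGIMY@2: {C,G,T} ∪ {A} = {A,C,G,T} (union, +1)
BDGHIMY@2: {A,C,G,T} ∩ {G} = {G} (intersection, +0)
BM@3: {C} ∪ {G} = {C,G} (union, +1)
BDM@3: {C,G} ∩ {G} = {G} (intersection, +0)
GI@3: {C} ∩ {C} = {C} (intersection, +0)
BDGIM@3: {G} ∪ {C} = {C,G} (union, +1)
BDGIMY@3: {C,G} ∪ {T} = {C,G,T} (union, +1)
BDGHIMY@3: {C,G,T} ∪ {A} = {A,C,G,T} (union, +1)
per-site changes: [4, 4, 4, 4]; total = 16

A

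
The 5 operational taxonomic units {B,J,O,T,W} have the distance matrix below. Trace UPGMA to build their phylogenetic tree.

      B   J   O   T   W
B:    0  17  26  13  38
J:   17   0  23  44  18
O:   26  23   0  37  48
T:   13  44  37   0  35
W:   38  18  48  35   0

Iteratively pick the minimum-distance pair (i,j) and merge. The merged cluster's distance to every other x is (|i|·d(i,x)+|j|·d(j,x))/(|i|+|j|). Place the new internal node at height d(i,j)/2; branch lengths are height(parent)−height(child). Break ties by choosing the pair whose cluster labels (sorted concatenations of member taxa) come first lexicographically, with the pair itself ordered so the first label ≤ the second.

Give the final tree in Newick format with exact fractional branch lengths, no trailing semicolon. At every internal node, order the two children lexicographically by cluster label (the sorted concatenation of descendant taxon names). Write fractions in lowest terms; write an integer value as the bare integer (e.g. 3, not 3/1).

step 1: merge (B,T) at d=13; branch lengths B→13/2, T→13/2; new cluster BT
  updated: d(BT,J)=61/2, d(BT,O)=63/2, d(BT,W)=73/2
step 2: merge (J,W) at d=18; branch lengths J→9, W→9; new cluster JW
  updated: d(BT,JW)=67/2, d(JW,O)=71/2
step 3: merge (BT,O) at d=63/2; branch lengths BT→37/4, O→63/4; new cluster BOT
  updated: d(BOT,JW)=205/6
step 4: merge (BOT,JW) at d=205/6; branch lengths BOT→4/3, JW→97/12; new cluster BJOTW
final tree: (((B:13/2,T:13/2):37/4,O:63/4):4/3,(J:9,W:9):97/12)
total length: 785/12

(((B:13/2,T:13/2):37/4,O:63/4):4/3,(J:9,W:9):97/12)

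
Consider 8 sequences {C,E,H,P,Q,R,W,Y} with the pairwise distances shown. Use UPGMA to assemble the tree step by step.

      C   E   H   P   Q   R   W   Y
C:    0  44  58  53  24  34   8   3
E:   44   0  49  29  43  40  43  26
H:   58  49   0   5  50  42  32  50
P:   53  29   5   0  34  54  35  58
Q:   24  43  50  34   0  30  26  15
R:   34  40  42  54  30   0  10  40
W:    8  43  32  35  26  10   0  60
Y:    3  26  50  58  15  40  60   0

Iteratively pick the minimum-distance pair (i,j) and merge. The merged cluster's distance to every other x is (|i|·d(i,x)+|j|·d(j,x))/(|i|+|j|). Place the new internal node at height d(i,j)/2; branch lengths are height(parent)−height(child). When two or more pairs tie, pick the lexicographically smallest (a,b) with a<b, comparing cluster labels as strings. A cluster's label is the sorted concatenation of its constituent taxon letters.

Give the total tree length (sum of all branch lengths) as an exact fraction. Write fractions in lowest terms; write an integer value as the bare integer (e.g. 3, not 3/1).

5933/60

step 1: merge (C,Y) at d=3; branch lengths C→3/2, Y→3/2; new cluster CY
  updated: d(CY,E)=35, d(CY,H)=54, d(CY,P)=111/2, d(CY,Q)=39/2, d(CY,R)=37, d(CY,W)=34
step 2: merge (H,P) at d=5; branch lengths H→5/2, P→5/2; new cluster HP
  updated: d(CY,HP)=219/4, d(E,HP)=39, d(HP,Q)=42, d(HP,R)=48, d(HP,W)=67/2
step 3: merge (R,W) at d=10; branch lengths R→5, W→5; new cluster RW
  updated: d(CY,RW)=71/2, d(E,RW)=83/2, d(HP,RW)=163/4, d(Q,RW)=28
step 4: merge (CY,Q) at d=39/2; branch lengths CY→33/4, Q→39/4; new cluster CQY
  updated: d(CQY,E)=113/3, d(CQY,HP)=101/2, d(CQY,RW)=33
step 5: merge (CQY,RW) at d=33; branch lengths CQY→27/4, RW→23/2; new cluster CQRWY
  updated: d(CQRWY,E)=196/5, d(CQRWY,HP)=233/5
step 6: merge (E,HP) at d=39; branch lengths E→39/2, HP→17; new cluster EHP
  updated: d(CQRWY,EHP)=662/15
step 7: merge (CQRWY,EHP) at d=662/15; branch lengths CQRWY→167/30, EHP→77/30; new cluster CEHPQRWY
final tree: ((((C:3/2,Y:3/2):33/4,Q:39/4):27/4,(R:5,W:5):23/2):167/30,(E:39/2,(H:5/2,P:5/2):17):77/30)
total length: 5933/60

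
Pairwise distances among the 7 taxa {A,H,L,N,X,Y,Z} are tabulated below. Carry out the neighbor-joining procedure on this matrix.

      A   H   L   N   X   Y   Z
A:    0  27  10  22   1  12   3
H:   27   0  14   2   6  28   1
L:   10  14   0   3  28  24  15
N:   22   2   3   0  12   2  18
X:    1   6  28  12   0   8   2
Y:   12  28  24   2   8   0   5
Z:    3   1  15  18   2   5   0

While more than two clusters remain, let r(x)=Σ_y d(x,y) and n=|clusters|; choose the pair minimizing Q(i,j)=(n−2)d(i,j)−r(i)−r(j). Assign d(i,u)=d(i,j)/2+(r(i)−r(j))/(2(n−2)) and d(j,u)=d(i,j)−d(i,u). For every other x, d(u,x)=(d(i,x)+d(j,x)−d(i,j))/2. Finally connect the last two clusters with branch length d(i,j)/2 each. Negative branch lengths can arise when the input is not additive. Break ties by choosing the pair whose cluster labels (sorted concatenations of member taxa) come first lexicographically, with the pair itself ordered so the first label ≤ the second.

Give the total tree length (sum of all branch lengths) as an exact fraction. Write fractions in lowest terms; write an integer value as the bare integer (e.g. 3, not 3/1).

1. join L+N (d=3, Q=-138) ⇒ LN; edges |L|=5, |N|=-2
  updated: d(A,LN)=29/2, d(H,LN)=13/2, d(LN,X)=37/2, d(LN,Y)=23/2, d(LN,Z)=15
2. join H+LN (d=13/2, Q=-217/2) ⇒ HLN; edges |H|=57/16, |LN|=47/16
  updated: d(A,HLN)=35/2, d(HLN,X)=9, d(HLN,Y)=33/2, d(HLN,Z)=19/4
3. join A+X (d=1, Q=-101/2) ⇒ AX; edges |A|=11/4, |X|=-7/4
  updated: d(AX,HLN)=51/4, d(AX,Y)=19/2, d(AX,Z)=2
4. join AX+Y (d=19/2, Q=-145/4) ⇒ AXY; edges |AX|=49/16, |Y|=103/16
  updated: d(AXY,HLN)=79/8, d(AXY,Z)=-5/4
5. join AXY+HLN (d=79/8, Q=-107/8) ⇒ AHLNXY; edges |AXY|=31/16, |HLN|=127/16
  updated: d(AHLNXY,Z)=-51/16
6. join AHLNXY+Z (d=-51/16) ⇒ AHLNXYZ; edges |AHLNXY|=-51/32, |Z|=-51/32
final tree: ((((A:11/4,X:-7/4):49/16,Y:103/16):31/16,(H:57/16,(L:5,N:-2):47/16):127/16):-51/32,Z:-51/32)
total length: 427/16

427/16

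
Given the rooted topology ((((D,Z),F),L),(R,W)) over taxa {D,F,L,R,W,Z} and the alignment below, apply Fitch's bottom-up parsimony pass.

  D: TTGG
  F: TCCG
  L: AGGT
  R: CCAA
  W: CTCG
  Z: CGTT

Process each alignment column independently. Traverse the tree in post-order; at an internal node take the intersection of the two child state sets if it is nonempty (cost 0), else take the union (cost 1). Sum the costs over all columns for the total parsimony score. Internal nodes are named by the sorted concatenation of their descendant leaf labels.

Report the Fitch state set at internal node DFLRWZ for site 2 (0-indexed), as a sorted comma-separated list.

site 0, node DZ: D={T} ∪ Z={C} → {C,T} (+1)
site 0, node DFZ: DZ={C,T} ∩ F={T} → {T} (+0)
site 0, node DFLZ: DFZ={T} ∪ L={A} → {A,T} (+1)
site 0, node RW: R={C} ∩ W={C} → {C} (+0)
site 0, node DFLRWZ: DFLZ={A,T} ∪ RW={C} → {A,C,T} (+1)
site 1, node DZ: D={T} ∪ Z={G} → {G,T} (+1)
site 1, node DFZ: DZ={G,T} ∪ F={C} → {C,G,T} (+1)
site 1, node DFLZ: DFZ={C,G,T} ∩ L={G} → {G} (+0)
site 1, node RW: R={C} ∪ W={T} → {C,T} (+1)
site 1, node DFLRWZ: DFLZ={G} ∪ RW={C,T} → {C,G,T} (+1)
site 2, node DZ: D={G} ∪ Z={T} → {G,T} (+1)
site 2, node DFZ: DZ={G,T} ∪ F={C} → {C,G,T} (+1)
site 2, node DFLZ: DFZ={C,G,T} ∩ L={G} → {G} (+0)
site 2, node RW: R={A} ∪ W={C} → {A,C} (+1)
site 2, node DFLRWZ: DFLZ={G} ∪ RW={A,C} → {A,C,G} (+1)
site 3, node DZ: D={G} ∪ Z={T} → {G,T} (+1)
site 3, node DFZ: DZ={G,T} ∩ F={G} → {G} (+0)
site 3, node DFLZ: DFZ={G} ∪ L={T} → {G,T} (+1)
site 3, node RW: R={A} ∪ W={G} → {A,G} (+1)
site 3, node DFLRWZ: DFLZ={G,T} ∩ RW={A,G} → {G} (+0)
per-site changes: [3, 4, 4, 3]; total = 14

A,C,G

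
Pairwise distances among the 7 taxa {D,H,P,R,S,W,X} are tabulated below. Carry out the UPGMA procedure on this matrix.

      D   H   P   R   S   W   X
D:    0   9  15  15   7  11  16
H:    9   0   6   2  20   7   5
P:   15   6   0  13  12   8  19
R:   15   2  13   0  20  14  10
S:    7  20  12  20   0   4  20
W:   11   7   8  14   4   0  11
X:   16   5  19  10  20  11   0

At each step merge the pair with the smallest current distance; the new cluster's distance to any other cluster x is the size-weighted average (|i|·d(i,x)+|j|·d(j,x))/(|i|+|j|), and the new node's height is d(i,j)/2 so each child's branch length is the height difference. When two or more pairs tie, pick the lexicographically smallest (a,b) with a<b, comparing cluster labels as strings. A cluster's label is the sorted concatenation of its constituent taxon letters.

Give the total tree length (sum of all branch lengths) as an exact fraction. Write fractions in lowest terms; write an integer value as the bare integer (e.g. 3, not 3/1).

1. join H+R (d=2) ⇒ HR; edges |H|=1, |R|=1
  updated: d(D,HR)=12, d(HR,P)=19/2, d(HR,S)=20, d(HR,W)=21/2, d(HR,X)=15/2
2. join S+W (d=4) ⇒ SW; edges |S|=2, |W|=2
  updated: d(D,SW)=9, d(HR,SW)=61/4, d(P,SW)=10, d(SW,X)=31/2
3. join HR+X (d=15/2) ⇒ HRX; edges |HR|=11/4, |X|=15/4
  updated: d(D,HRX)=40/3, d(HRX,P)=38/3, d(HRX,SW)=46/3
4. join D+SW (d=9) ⇒ DSW; edges |D|=9/2, |SW|=5/2
  updated: d(DSW,HRX)=44/3, d(DSW,P)=35/3
5. join DSW+P (d=35/3) ⇒ DPSW; edges |DSW|=4/3, |P|=35/6
  updated: d(DPSW,HRX)=85/6
6. join DPSW+HRX (d=85/6) ⇒ DHPRSWX; edges |DPSW|=5/4, |HRX|=10/3
final tree: (((D:9/2,(S:2,W:2):5/2):4/3,P:35/6):5/4,((H:1,R:1):11/4,X:15/4):10/3)
total length: 125/4

125/4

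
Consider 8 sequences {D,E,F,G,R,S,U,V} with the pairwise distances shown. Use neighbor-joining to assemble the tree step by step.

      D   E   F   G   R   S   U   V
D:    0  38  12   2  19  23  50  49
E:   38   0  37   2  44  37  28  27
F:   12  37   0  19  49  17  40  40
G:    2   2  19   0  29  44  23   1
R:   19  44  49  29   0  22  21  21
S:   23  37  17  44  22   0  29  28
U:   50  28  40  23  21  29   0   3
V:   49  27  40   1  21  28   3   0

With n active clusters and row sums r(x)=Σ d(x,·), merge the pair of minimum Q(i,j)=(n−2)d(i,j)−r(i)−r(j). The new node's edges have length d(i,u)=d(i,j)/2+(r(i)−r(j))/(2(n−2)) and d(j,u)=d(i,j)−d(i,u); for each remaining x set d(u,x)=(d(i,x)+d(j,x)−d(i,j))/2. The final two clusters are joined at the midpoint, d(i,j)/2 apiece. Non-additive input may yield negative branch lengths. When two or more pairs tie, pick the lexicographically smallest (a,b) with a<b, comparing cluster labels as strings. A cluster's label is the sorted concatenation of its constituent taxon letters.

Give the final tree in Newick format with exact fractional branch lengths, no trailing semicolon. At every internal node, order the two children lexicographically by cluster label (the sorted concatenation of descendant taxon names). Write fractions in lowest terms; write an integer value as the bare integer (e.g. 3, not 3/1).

1. join U+V (d=3, Q=-345) ⇒ UV; edges |U|=43/12, |V|=-7/12
  updated: d(D,UV)=48, d(E,UV)=26, d(F,UV)=77/2, d(G,UV)=21/2, d(R,UV)=39/2, d(S,UV)=27
2. join E+G (d=2, Q=-561/2) ⇒ EG; edges |E|=35/4, |G|=-27/4
  updated: d(D,EG)=19, d(EG,F)=27, d(EG,R)=71/2, d(EG,S)=79/2, d(EG,UV)=69/4
3. join EG+UV (d=69/4, Q=-439/2) ⇒ EGUV; edges |EG|=57/8, |UV|=81/8
  updated: d(D,EGUV)=199/8, d(EGUV,F)=193/8, d(EGUV,R)=151/8, d(EGUV,S)=197/8
4. join D+F (d=12, Q=-145) ⇒ DF; edges |D|=17/8, |F|=79/8
  updated: d(DF,EGUV)=37/2, d(DF,R)=28, d(DF,S)=14
5. join DF+S (d=14, Q=-745/8) ⇒ DFS; edges |DF|=223/32, |S|=225/32
  updated: d(DFS,EGUV)=233/16, d(DFS,R)=18
6. join DFS+EGUV (d=233/16, Q=-823/16) ⇒ DEFGSUV; edges |DFS|=219/32, |EGUV|=247/32
  updated: d(DEFGSUV,R)=357/32
7. join DEFGSUV+R (d=357/32) ⇒ DEFGRSUV; edges |DEFGSUV|=357/64, |R|=357/64
final tree: ((((D:17/8,F:79/8):223/32,S:225/32):219/32,((E:35/4,G:-27/4):57/8,(U:43/12,V:-7/12):81/8):247/32):357/64,R:357/64)
total length: 2367/32

((((D:17/8,F:79/8):223/32,S:225/32):219/32,((E:35/4,G:-27/4):57/8,(U:43/12,V:-7/12):81/8):247/32):357/64,R:357/64)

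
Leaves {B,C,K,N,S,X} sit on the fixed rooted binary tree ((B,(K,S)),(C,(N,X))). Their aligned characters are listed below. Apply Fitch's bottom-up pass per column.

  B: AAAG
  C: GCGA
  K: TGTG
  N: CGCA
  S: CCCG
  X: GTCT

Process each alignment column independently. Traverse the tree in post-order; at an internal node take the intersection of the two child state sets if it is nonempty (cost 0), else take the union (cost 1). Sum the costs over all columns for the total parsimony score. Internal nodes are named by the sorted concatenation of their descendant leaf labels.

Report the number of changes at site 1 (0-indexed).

KS@0: {T} ∪ {C} = {C,T} (union, +1)
BKS@0: {A} ∪ {C,T} = {A,C,T} (union, +1)
NX@0: {C} ∪ {G} = {C,G} (union, +1)
CNX@0: {G} ∩ {C,G} = {G} (intersection, +0)
BCKNSX@0: {A,C,T} ∪ {G} = {A,C,G,T} (union, +1)
KS@1: {G} ∪ {C} = {C,G} (union, +1)
BKS@1: {A} ∪ {C,G} = {A,C,G} (union, +1)
NX@1: {G} ∪ {T} = {G,T} (union, +1)
CNX@1: {C} ∪ {G,T} = {C,G,T} (union, +1)
BCKNSX@1: {A,C,G} ∩ {C,G,T} = {C,G} (intersection, +0)
KS@2: {T} ∪ {C} = {C,T} (union, +1)
BKS@2: {A} ∪ {C,T} = {A,C,T} (union, +1)
NX@2: {C} ∩ {C} = {C} (intersection, +0)
CNX@2: {G} ∪ {C} = {C,G} (union, +1)
BCKNSX@2: {A,C,T} ∩ {C,G} = {C} (intersection, +0)
KS@3: {G} ∩ {G} = {G} (intersection, +0)
BKS@3: {G} ∩ {G} = {G} (intersection, +0)
NX@3: {A} ∪ {T} = {A,T} (union, +1)
CNX@3: {A} ∩ {A,T} = {A} (intersection, +0)
BCKNSX@3: {G} ∪ {A} = {A,G} (union, +1)
per-site changes: [4, 4, 3, 2]; total = 13

4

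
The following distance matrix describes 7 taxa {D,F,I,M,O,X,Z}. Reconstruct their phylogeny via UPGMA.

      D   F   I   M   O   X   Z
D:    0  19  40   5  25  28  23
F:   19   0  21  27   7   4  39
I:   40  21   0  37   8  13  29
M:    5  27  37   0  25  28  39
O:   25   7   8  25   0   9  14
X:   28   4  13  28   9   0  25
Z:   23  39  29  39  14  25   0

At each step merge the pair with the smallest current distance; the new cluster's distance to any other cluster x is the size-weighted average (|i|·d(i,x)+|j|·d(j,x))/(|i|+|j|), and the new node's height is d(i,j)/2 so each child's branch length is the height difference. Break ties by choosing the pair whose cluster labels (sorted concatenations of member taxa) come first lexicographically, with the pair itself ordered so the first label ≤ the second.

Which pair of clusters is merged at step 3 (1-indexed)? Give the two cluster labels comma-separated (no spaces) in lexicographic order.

step 1: merge (F,X) at d=4; branch lengths F→2, X→2; new cluster FX
  updated: d(D,FX)=47/2, d(FX,I)=17, d(FX,M)=55/2, d(FX,O)=8, d(FX,Z)=32
step 2: merge (D,M) at d=5; branch lengths D→5/2, M→5/2; new cluster DM
  updated: d(DM,FX)=51/2, d(DM,I)=77/2, d(DM,O)=25, d(DM,Z)=31
step 3: merge (FX,O) at d=8; branch lengths FX→2, O→4; new cluster FOX
  updated: d(DM,FOX)=76/3, d(FOX,I)=14, d(FOX,Z)=26
step 4: merge (FOX,I) at d=14; branch lengths FOX→3, I→7; new cluster FIOX
  updated: d(DM,FIOX)=229/8, d(FIOX,Z)=107/4
step 5: merge (FIOX,Z) at d=107/4; branch lengths FIOX→51/8, Z→107/8; new cluster FIOXZ
  updated: d(DM,FIOXZ)=291/10
step 6: merge (DM,FIOXZ) at d=291/10; branch lengths DM→241/20, FIOXZ→47/40; new cluster DFIMOXZ
final tree: ((D:5/2,M:5/2):241/20,((((F:2,X:2):2,O:4):3,I:7):51/8,Z:107/8):47/40)
total length: 2319/40

FX,O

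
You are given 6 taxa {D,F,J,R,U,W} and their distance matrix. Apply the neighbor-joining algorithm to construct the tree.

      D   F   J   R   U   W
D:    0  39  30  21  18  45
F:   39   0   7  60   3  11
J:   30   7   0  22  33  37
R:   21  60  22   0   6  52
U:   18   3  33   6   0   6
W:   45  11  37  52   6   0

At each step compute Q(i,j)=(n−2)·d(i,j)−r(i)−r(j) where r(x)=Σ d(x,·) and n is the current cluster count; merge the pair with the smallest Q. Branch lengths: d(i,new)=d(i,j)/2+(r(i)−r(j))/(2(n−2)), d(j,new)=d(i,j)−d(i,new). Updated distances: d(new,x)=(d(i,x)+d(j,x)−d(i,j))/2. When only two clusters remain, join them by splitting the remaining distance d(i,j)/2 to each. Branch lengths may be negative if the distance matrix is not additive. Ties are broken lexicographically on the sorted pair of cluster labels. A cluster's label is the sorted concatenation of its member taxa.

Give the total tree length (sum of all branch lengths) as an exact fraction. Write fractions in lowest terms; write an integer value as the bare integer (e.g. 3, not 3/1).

241/4

1. join D+R (d=21, Q=-230) ⇒ DR; edges |D|=19/2, |R|=23/2
  updated: d(DR,F)=39, d(DR,J)=31/2, d(DR,U)=3/2, d(DR,W)=38
2. join DR+J (d=31/2, Q=-140) ⇒ DJR; edges |DR|=8, |J|=15/2
  updated: d(DJR,F)=61/4, d(DJR,U)=19/2, d(DJR,W)=119/4
3. join DJR+U (d=19/2, Q=-54) ⇒ DJRU; edges |DJR|=55/4, |U|=-17/4
  updated: d(DJRU,F)=35/8, d(DJRU,W)=105/8
4. join DJRU+F (d=35/8, Q=-57/2) ⇒ DFJRU; edges |DJRU|=13/4, |F|=9/8
  updated: d(DFJRU,W)=79/8
5. join DFJRU+W (d=79/8) ⇒ DFJRUW; edges |DFJRU|=79/16, |W|=79/16
final tree: (((((D:19/2,R:23/2):8,J:15/2):55/4,U:-17/4):13/4,F:9/8):79/16,W:79/16)
total length: 241/4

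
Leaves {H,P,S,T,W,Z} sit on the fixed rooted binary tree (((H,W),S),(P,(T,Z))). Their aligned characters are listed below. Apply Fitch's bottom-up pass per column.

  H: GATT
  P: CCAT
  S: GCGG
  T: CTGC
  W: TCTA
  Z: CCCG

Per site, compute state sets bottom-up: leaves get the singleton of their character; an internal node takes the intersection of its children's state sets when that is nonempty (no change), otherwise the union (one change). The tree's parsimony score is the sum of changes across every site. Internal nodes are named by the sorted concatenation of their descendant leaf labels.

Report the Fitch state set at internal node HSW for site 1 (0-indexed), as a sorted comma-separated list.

C

[col 0] HW: children H:{G}, W:{T} ∪→ {G,T}; cost 1
[col 0] HSW: children HW:{G,T}, S:{G} ∩→ {G}; cost 0
[col 0] TZ: children T:{C}, Z:{C} ∩→ {C}; cost 0
[col 0] PTZ: children P:{C}, TZ:{C} ∩→ {C}; cost 0
[col 0] HPSTWZ: children HSW:{G}, PTZ:{C} ∪→ {C,G}; cost 1
[col 1] HW: children H:{A}, W:{C} ∪→ {A,C}; cost 1
[col 1] HSW: children HW:{A,C}, S:{C} ∩→ {C}; cost 0
[col 1] TZ: children T:{T}, Z:{C} ∪→ {C,T}; cost 1
[col 1] PTZ: children P:{C}, TZ:{C,T} ∩→ {C}; cost 0
[col 1] HPSTWZ: children HSW:{C}, PTZ:{C} ∩→ {C}; cost 0
[col 2] HW: children H:{T}, W:{T} ∩→ {T}; cost 0
[col 2] HSW: children HW:{T}, S:{G} ∪→ {G,T}; cost 1
[col 2] TZ: children T:{G}, Z:{C} ∪→ {C,G}; cost 1
[col 2] PTZ: children P:{A}, TZ:{C,G} ∪→ {A,C,G}; cost 1
[col 2] HPSTWZ: children HSW:{G,T}, PTZ:{A,C,G} ∩→ {G}; cost 0
[col 3] HW: children H:{T}, W:{A} ∪→ {A,T}; cost 1
[col 3] HSW: children HW:{A,T}, S:{G} ∪→ {A,G,T}; cost 1
[col 3] TZ: children T:{C}, Z:{G} ∪→ {C,G}; cost 1
[col 3] PTZ: children P:{T}, TZ:{C,G} ∪→ {C,G,T}; cost 1
[col 3] HPSTWZ: children HSW:{A,G,T}, PTZ:{C,G,T} ∩→ {G,T}; cost 0
per-site changes: [2, 2, 3, 4]; total = 11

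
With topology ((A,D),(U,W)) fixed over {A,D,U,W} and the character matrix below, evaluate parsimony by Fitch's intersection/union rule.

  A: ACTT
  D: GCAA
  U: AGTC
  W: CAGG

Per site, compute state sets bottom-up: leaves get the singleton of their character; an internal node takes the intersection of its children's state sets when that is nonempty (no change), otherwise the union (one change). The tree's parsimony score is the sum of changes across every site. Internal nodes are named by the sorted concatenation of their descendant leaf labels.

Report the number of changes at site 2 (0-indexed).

2

[col 0] AD: children A:{A}, D:{G} ∪→ {A,G}; cost 1
[col 0] UW: children U:{A}, W:{C} ∪→ {A,C}; cost 1
[col 0] ADUW: children AD:{A,G}, UW:{A,C} ∩→ {A}; cost 0
[col 1] AD: children A:{C}, D:{C} ∩→ {C}; cost 0
[col 1] UW: children U:{G}, W:{A} ∪→ {A,G}; cost 1
[col 1] ADUW: children AD:{C}, UW:{A,G} ∪→ {A,C,G}; cost 1
[col 2] AD: children A:{T}, D:{A} ∪→ {A,T}; cost 1
[col 2] UW: children U:{T}, W:{G} ∪→ {G,T}; cost 1
[col 2] ADUW: children AD:{A,T}, UW:{G,T} ∩→ {T}; cost 0
[col 3] AD: children A:{T}, D:{A} ∪→ {A,T}; cost 1
[col 3] UW: children U:{C}, W:{G} ∪→ {C,G}; cost 1
[col 3] ADUW: children AD:{A,T}, UW:{C,G} ∪→ {A,C,G,T}; cost 1
per-site changes: [2, 2, 2, 3]; total = 9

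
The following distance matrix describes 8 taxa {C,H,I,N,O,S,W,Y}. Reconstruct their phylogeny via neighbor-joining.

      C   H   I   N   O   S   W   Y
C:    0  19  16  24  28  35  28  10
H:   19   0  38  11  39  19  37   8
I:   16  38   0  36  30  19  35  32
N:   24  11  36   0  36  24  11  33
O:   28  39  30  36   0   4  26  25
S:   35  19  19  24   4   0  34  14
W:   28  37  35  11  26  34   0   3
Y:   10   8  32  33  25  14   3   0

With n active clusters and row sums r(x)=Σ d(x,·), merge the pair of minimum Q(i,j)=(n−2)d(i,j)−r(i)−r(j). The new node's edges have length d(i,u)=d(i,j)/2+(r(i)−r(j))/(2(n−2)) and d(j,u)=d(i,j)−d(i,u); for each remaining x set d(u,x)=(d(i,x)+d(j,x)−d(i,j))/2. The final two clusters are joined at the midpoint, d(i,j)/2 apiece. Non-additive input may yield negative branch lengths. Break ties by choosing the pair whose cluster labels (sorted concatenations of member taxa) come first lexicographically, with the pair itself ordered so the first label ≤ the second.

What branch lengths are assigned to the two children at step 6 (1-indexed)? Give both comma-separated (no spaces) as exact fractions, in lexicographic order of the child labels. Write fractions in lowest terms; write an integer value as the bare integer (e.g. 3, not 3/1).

1. join O+S (d=4, Q=-313) ⇒ OS; edges |O|=21/4, |S|=-5/4
  updated: d(C,OS)=59/2, d(H,OS)=27, d(I,OS)=45/2, d(N,OS)=28, d(OS,W)=28, d(OS,Y)=35/2
2. join W+Y (d=3, Q=-461/2) ⇒ WY; edges |W|=107/20, |Y|=-47/20
  updated: d(C,WY)=35/2, d(H,WY)=21, d(I,WY)=32, d(N,WY)=41/2, d(OS,WY)=85/4
3. join H+N (d=11, Q=-383/2) ⇒ HN; edges |H|=81/16, |N|=95/16
  updated: d(C,HN)=16, d(HN,I)=63/2, d(HN,OS)=22, d(HN,WY)=61/4
4. join C+I (d=16, Q=-133) ⇒ CI; edges |C|=25/6, |I|=71/6
  updated: d(CI,HN)=63/4, d(CI,OS)=18, d(CI,WY)=67/4
5. join CI+OS (d=18, Q=-303/4) ⇒ CIOS; edges |CI|=101/16, |OS|=187/16
  updated: d(CIOS,HN)=79/8, d(CIOS,WY)=10
6. join CIOS+HN (d=79/8, Q=-281/8) ⇒ CHINOS; edges |CIOS|=37/16, |HN|=121/16
  updated: d(CHINOS,WY)=123/16
7. join CHINOS+WY (d=123/16) ⇒ CHINOSWY; edges |CHINOS|=123/32, |WY|=123/32
final tree: ((((C:25/6,I:71/6):101/16,(O:21/4,S:-5/4):187/16):37/16,(H:81/16,N:95/16):121/16):123/32,(W:107/20,Y:-47/20):123/32)
total length: 1113/16

37/16,121/16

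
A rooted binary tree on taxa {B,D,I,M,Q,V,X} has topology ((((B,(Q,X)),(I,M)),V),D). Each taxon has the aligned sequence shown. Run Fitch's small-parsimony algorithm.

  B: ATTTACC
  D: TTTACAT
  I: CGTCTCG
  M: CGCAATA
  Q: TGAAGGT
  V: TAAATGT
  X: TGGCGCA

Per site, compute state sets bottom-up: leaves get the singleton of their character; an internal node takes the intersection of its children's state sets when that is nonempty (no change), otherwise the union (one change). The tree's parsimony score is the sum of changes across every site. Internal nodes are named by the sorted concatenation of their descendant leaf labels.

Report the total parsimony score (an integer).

[col 0] QX: children Q:{T}, X:{T} ∩→ {T}; cost 0
[col 0] BQX: children B:{A}, QX:{T} ∪→ {A,T}; cost 1
[col 0] IM: children I:{C}, M:{C} ∩→ {C}; cost 0
[col 0] BIMQX: children BQX:{A,T}, IM:{C} ∪→ {A,C,T}; cost 1
[col 0] BIMQVX: children BIMQX:{A,C,T}, V:{T} ∩→ {T}; cost 0
[col 0] BDIMQVX: children BIMQVX:{T}, D:{T} ∩→ {T}; cost 0
[col 1] QX: children Q:{G}, X:{G} ∩→ {G}; cost 0
[col 1] BQX: children B:{T}, QX:{G} ∪→ {G,T}; cost 1
[col 1] IM: children I:{G}, M:{G} ∩→ {G}; cost 0
[col 1] BIMQX: children BQX:{G,T}, IM:{G} ∩→ {G}; cost 0
[col 1] BIMQVX: children BIMQX:{G}, V:{A} ∪→ {A,G}; cost 1
[col 1] BDIMQVX: children BIMQVX:{A,G}, D:{T} ∪→ {A,G,T}; cost 1
[col 2] QX: children Q:{A}, X:{G} ∪→ {A,G}; cost 1
[col 2] BQX: children B:{T}, QX:{A,G} ∪→ {A,G,T}; cost 1
[col 2] IM: children I:{T}, M:{C} ∪→ {C,T}; cost 1
[col 2] BIMQX: children BQX:{A,G,T}, IM:{C,T} ∩→ {T}; cost 0
[col 2] BIMQVX: children BIMQX:{T}, V:{A} ∪→ {A,T}; cost 1
[col 2] BDIMQVX: children BIMQVX:{A,T}, D:{T} ∩→ {T}; cost 0
[col 3] QX: children Q:{A}, X:{C} ∪→ {A,C}; cost 1
[col 3] BQX: children B:{T}, QX:{A,C} ∪→ {A,C,T}; cost 1
[col 3] IM: children I:{C}, M:{A} ∪→ {A,C}; cost 1
[col 3] BIMQX: children BQX:{A,C,T}, IM:{A,C} ∩→ {A,C}; cost 0
[col 3] BIMQVX: children BIMQX:{A,C}, V:{A} ∩→ {A}; cost 0
[col 3] BDIMQVX: children BIMQVX:{A}, D:{A} ∩→ {A}; cost 0
[col 4] QX: children Q:{G}, X:{G} ∩→ {G}; cost 0
[col 4] BQX: children B:{A}, QX:{G} ∪→ {A,G}; cost 1
[col 4] IM: children I:{T}, M:{A} ∪→ {A,T}; cost 1
[col 4] BIMQX: children BQX:{A,G}, IM:{A,T} ∩→ {A}; cost 0
[col 4] BIMQVX: children BIMQX:{A}, V:{T} ∪→ {A,T}; cost 1
[col 4] BDIMQVX: children BIMQVX:{A,T}, D:{C} ∪→ {A,C,T}; cost 1
[col 5] QX: children Q:{G}, X:{C} ∪→ {C,G}; cost 1
[col 5] BQX: children B:{C}, QX:{C,G} ∩→ {C}; cost 0
[col 5] IM: children I:{C}, M:{T} ∪→ {C,T}; cost 1
[col 5] BIMQX: children BQX:{C}, IM:{C,T} ∩→ {C}; cost 0
[col 5] BIMQVX: children BIMQX:{C}, V:{G} ∪→ {C,G}; cost 1
[col 5] BDIMQVX: children BIMQVX:{C,G}, D:{A} ∪→ {A,C,G}; cost 1
[col 6] QX: children Q:{T}, X:{A} ∪→ {A,T}; cost 1
[col 6] BQX: children B:{C}, QX:{A,T} ∪→ {A,C,T}; cost 1
[col 6] IM: children I:{G}, M:{A} ∪→ {A,G}; cost 1
[col 6] BIMQX: children BQX:{A,C,T}, IM:{A,G} ∩→ {A}; cost 0
[col 6] BIMQVX: children BIMQX:{A}, V:{T} ∪→ {A,T}; cost 1
[col 6] BDIMQVX: children BIMQVX:{A,T}, D:{T} ∩→ {T}; cost 0
per-site changes: [2, 3, 4, 3, 4, 4, 4]; total = 24

24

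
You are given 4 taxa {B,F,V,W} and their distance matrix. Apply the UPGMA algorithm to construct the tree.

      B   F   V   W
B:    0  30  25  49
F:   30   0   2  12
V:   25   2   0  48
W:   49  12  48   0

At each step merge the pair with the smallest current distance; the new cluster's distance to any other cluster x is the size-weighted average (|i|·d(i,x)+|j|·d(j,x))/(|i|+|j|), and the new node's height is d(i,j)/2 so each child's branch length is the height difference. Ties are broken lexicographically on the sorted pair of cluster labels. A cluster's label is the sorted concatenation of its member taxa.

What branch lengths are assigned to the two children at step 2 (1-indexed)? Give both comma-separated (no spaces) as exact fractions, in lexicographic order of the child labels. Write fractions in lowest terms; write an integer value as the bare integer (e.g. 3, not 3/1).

55/4,51/4

1. join F+V (d=2) ⇒ FV; edges |F|=1, |V|=1
  updated: d(B,FV)=55/2, d(FV,W)=30
2. join B+FV (d=55/2) ⇒ BFV; edges |B|=55/4, |FV|=51/4
  updated: d(BFV,W)=109/3
3. join BFV+W (d=109/3) ⇒ BFVW; edges |BFV|=53/12, |W|=109/6
final tree: ((B:55/4,(F:1,V:1):51/4):53/12,W:109/6)
total length: 613/12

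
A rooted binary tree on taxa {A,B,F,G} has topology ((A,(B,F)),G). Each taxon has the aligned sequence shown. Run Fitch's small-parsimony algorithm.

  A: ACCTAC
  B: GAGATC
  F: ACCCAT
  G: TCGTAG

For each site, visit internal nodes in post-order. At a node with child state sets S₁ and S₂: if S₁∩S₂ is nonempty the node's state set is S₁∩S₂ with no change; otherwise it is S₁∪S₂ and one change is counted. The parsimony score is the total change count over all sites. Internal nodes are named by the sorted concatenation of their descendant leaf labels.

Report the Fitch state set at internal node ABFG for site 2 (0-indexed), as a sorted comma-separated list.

[col 0] BF: children B:{G}, F:{A} ∪→ {A,G}; cost 1
[col 0] ABF: children A:{A}, BF:{A,G} ∩→ {A}; cost 0
[col 0] ABFG: children ABF:{A}, G:{T} ∪→ {A,T}; cost 1
[col 1] BF: children B:{A}, F:{C} ∪→ {A,C}; cost 1
[col 1] ABF: children A:{C}, BF:{A,C} ∩→ {C}; cost 0
[col 1] ABFG: children ABF:{C}, G:{C} ∩→ {C}; cost 0
[col 2] BF: children B:{G}, F:{C} ∪→ {C,G}; cost 1
[col 2] ABF: children A:{C}, BF:{C,G} ∩→ {C}; cost 0
[col 2] ABFG: children ABF:{C}, G:{G} ∪→ {C,G}; cost 1
[col 3] BF: children B:{A}, F:{C} ∪→ {A,C}; cost 1
[col 3] ABF: children A:{T}, BF:{A,C} ∪→ {A,C,T}; cost 1
[col 3] ABFG: children ABF:{A,C,T}, G:{T} ∩→ {T}; cost 0
[col 4] BF: children B:{T}, F:{A} ∪→ {A,T}; cost 1
[col 4] ABF: children A:{A}, BF:{A,T} ∩→ {A}; cost 0
[col 4] ABFG: children ABF:{A}, G:{A} ∩→ {A}; cost 0
[col 5] BF: children B:{C}, F:{T} ∪→ {C,T}; cost 1
[col 5] ABF: children A:{C}, BF:{C,T} ∩→ {C}; cost 0
[col 5] ABFG: children ABF:{C}, G:{G} ∪→ {C,G}; cost 1
per-site changes: [2, 1, 2, 2, 1, 2]; total = 10

C,G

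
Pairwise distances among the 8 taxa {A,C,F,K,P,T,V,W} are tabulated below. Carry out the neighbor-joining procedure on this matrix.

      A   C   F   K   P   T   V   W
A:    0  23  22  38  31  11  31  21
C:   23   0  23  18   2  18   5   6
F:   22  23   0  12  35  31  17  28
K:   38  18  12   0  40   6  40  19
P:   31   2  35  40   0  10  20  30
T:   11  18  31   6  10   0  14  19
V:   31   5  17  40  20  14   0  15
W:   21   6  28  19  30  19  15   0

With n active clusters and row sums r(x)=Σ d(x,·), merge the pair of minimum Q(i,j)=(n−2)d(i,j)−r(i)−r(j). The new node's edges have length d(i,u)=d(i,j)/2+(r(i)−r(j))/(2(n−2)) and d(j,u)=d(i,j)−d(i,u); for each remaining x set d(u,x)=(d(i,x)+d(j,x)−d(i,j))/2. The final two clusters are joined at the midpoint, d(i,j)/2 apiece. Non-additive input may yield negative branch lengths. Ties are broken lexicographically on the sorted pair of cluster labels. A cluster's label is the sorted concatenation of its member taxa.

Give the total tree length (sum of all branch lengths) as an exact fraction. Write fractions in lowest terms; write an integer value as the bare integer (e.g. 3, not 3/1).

iteration 1: select F,K (d=12, Q=-269); attach at lengths (67/12, 77/12); label the merged cluster FK
  updated: d(A,FK)=24, d(C,FK)=29/2, d(FK,P)=63/2, d(FK,T)=25/2, d(FK,V)=45/2, d(FK,W)=35/2
iteration 2: select C,P (d=2, Q=-183); attach at lengths (-23/5, 33/5); label the merged cluster CP
  updated: d(A,CP)=26, d(CP,FK)=22, d(CP,T)=13, d(CP,V)=23/2, d(CP,W)=17
iteration 3: select A,T (d=11, Q=-277/2); attach at lengths (175/16, 1/16); label the merged cluster AT
  updated: d(AT,CP)=14, d(AT,FK)=51/4, d(AT,V)=17, d(AT,W)=29/2
iteration 4: select CP,V (d=23/2, Q=-96); attach at lengths (11/2, 6); label the merged cluster CPV
  updated: d(AT,CPV)=39/4, d(CPV,FK)=33/2, d(CPV,W)=41/4
iteration 5: select AT,FK (d=51/4, Q=-233/4); attach at lengths (63/16, 141/16); label the merged cluster AFKT
  updated: d(AFKT,CPV)=27/4, d(AFKT,W)=77/8
iteration 6: select AFKT,CPV (d=27/4, Q=-213/8); attach at lengths (49/16, 59/16); label the merged cluster ACFKPTV
  updated: d(ACFKPTV,W)=105/16
iteration 7: select ACFKPTV,W (d=105/16); attach at lengths (105/32, 105/32); label the merged cluster ACFKPTVW
final tree: ((((A:175/16,T:1/16):63/16,(F:67/12,K:77/12):141/16):49/16,((C:-23/5,P:33/5):11/2,V:6):59/16):105/32,W:105/32)
total length: 1001/16

1001/16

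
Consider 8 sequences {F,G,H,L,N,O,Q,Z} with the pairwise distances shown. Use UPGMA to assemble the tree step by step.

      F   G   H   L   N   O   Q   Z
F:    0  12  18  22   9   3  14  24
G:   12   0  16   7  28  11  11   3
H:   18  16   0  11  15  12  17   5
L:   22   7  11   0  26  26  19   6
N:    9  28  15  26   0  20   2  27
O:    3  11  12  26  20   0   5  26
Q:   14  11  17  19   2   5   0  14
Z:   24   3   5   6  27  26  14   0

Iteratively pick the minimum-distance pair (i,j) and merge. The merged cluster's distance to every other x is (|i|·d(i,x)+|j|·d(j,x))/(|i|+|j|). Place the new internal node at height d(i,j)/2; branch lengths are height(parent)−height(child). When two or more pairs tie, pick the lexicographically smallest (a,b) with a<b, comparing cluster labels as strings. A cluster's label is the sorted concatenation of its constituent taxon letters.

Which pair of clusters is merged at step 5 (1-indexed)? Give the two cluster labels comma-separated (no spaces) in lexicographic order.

GLZ,H

iteration 1: select N,Q (d=2); attach at lengths (1, 1); label the merged cluster NQ
  updated: d(F,NQ)=23/2, d(G,NQ)=39/2, d(H,NQ)=16, d(L,NQ)=45/2, d(NQ,O)=25/2, d(NQ,Z)=41/2
iteration 2: select F,O (d=3); attach at lengths (3/2, 3/2); label the merged cluster FO
  updated: d(FO,G)=23/2, d(FO,H)=15, d(FO,L)=24, d(FO,NQ)=12, d(FO,Z)=25
iteration 3: select G,Z (d=3); attach at lengths (3/2, 3/2); label the merged cluster GZ
  updated: d(FO,GZ)=73/4, d(GZ,H)=21/2, d(GZ,L)=13/2, d(GZ,NQ)=20
iteration 4: select GZ,L (d=13/2); attach at lengths (7/4, 13/4); label the merged cluster GLZ
  updated: d(FO,GLZ)=121/6, d(GLZ,H)=32/3, d(GLZ,NQ)=125/6
iteration 5: select GLZ,H (d=32/3); attach at lengths (25/12, 16/3); label the merged cluster GHLZ
  updated: d(FO,GHLZ)=151/8, d(GHLZ,NQ)=157/8
iteration 6: select FO,NQ (d=12); attach at lengths (9/2, 5); label the merged cluster FNOQ
  updated: d(FNOQ,GHLZ)=77/4
iteration 7: select FNOQ,GHLZ (d=77/4); attach at lengths (29/8, 103/24); label the merged cluster FGHLNOQZ
final tree: (((F:3/2,O:3/2):9/2,(N:1,Q:1):5):29/8,(((G:3/2,Z:3/2):7/4,L:13/4):25/12,H:16/3):103/24)
total length: 227/6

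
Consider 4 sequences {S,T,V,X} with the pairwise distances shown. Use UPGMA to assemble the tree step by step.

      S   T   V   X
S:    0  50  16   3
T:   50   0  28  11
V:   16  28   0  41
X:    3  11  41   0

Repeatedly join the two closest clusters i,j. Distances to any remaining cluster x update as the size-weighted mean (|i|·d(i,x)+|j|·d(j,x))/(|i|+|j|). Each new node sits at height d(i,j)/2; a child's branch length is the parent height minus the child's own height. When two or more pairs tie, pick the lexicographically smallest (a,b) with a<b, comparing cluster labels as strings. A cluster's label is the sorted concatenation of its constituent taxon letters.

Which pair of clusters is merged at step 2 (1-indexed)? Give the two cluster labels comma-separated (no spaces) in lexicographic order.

T,V

step 1: merge (S,X) at d=3; branch lengths S→3/2, X→3/2; new cluster SX
  updated: d(SX,T)=61/2, d(SX,V)=57/2
step 2: merge (T,V) at d=28; branch lengths T→14, V→14; new cluster TV
  updated: d(SX,TV)=59/2
step 3: merge (SX,TV) at d=59/2; branch lengths SX→53/4, TV→3/4; new cluster STVX
final tree: ((S:3/2,X:3/2):53/4,(T:14,V:14):3/4)
total length: 45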